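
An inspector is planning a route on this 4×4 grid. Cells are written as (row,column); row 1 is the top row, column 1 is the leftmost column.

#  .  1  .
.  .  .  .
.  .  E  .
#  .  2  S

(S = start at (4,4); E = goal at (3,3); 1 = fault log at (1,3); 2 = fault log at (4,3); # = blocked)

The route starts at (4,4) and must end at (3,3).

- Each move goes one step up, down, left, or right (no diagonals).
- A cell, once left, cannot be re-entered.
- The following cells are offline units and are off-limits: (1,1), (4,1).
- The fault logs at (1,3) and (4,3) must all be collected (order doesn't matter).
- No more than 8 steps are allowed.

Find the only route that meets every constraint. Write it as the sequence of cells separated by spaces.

The budget equals the shortest possible length, so every move has to be on a shortest route through the required cells.
Route from (4,4): 2× left (reaching (4,2)), 3× up (reaching (1,2)), right to (1,3), 2× down (reaching (3,3)) — 8 moves in all.
Check: all required cells visited; 8 ≤ 8 moves.

(4,4) (4,3) (4,2) (3,2) (2,2) (1,2) (1,3) (2,3) (3,3)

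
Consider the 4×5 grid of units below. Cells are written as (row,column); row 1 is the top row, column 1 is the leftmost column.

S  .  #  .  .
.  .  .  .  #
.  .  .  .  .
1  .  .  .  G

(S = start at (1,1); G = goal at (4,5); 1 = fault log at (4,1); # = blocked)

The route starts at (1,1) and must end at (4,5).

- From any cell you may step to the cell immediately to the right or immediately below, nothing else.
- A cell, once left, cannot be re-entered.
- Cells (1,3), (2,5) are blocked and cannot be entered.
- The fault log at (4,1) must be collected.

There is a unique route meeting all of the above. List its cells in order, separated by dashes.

(1,1) - (2,1) - (3,1) - (4,1) - (4,2) - (4,3) - (4,4) - (4,5)

Moves only go right or down, so the column and row indices never decrease.
Route from (1,1): down 3 to (4,1), right 4 to (4,5) — 7 moves in all.
Check: all required cells visited.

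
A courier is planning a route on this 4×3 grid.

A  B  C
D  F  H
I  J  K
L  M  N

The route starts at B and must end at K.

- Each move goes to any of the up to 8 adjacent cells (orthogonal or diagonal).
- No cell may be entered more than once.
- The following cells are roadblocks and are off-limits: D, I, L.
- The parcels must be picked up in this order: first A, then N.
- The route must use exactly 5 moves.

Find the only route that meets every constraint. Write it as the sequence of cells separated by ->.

B -> A -> F -> J -> N -> K

The waypoints must appear in the order A, N, with no cell reused.
Route from B: left 1 to A, down-right 1 to F, down 1 to J, down-right 1 to N, up 1 to K — 5 moves in all.
Check: order respected (A at step 1, N at step 4); 5 moves as required.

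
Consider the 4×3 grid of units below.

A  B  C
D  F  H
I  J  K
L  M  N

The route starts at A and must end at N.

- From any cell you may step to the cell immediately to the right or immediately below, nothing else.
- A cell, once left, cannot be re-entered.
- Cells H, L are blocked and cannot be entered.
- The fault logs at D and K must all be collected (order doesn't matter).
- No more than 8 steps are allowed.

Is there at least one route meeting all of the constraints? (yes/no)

One route that works: A → D → I → J → K → N.

yes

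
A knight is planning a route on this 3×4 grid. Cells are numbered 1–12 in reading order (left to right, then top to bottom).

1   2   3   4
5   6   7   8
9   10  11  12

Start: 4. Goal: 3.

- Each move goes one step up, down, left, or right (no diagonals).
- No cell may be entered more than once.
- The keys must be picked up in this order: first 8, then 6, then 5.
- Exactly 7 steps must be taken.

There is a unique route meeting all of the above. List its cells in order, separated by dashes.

The waypoints must appear in the order 8, 6, 5, with no cell reused.
Route from 4: down 1 to 8, left 3 to 5, up 1 to 1, right 2 to 3 — 7 moves in all.
Check: order respected (8 at step 1, 6 at step 3, 5 at step 4); 7 moves as required.

4 - 8 - 7 - 6 - 5 - 1 - 2 - 3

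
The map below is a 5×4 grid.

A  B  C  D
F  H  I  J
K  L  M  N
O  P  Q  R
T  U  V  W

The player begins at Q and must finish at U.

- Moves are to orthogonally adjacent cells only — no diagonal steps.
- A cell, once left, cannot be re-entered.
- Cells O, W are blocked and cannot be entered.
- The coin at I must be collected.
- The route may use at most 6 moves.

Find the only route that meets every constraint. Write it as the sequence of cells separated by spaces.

The budget equals the shortest possible length, so every move has to be on a shortest route through the required cells.
Route from Q: up 2 to I, left 1 to H, down 3 to U — 6 moves in all.
Check: all required cells visited; 6 ≤ 6 moves.

Q M I H L P U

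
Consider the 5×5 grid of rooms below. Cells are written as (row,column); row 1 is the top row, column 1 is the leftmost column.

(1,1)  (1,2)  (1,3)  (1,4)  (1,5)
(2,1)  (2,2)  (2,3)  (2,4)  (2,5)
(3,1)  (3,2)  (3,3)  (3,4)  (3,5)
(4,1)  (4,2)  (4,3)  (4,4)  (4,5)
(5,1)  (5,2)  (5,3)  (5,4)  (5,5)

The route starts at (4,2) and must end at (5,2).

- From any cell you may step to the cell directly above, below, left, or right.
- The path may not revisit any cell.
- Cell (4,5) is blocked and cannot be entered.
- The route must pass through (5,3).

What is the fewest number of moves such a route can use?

3

Any route passes through (5,3) somewhere between (4,2) and (5,2). Summing Manhattan distances along the two legs ((4,2) → (5,3) → (5,2)) gives a lower bound of 2 + 1 = 3 moves.
A route of 3 moves achieves this: (4,2) → (4,3) → (5,3) → (5,2).
Since 3 matches the lower bound, it is optimal.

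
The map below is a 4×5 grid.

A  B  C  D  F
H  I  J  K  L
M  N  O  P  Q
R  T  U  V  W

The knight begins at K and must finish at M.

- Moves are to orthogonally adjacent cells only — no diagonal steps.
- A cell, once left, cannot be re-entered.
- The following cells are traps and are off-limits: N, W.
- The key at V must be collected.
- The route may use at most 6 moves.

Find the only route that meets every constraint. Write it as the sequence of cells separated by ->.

The 6-move cap with required stops at V leaves no slack for detours.
Route from K: down 2 to V, left 3 to R, up 1 to M — 6 moves in all.
Check: all required cells visited; 6 ≤ 6 moves.

K -> P -> V -> U -> T -> R -> M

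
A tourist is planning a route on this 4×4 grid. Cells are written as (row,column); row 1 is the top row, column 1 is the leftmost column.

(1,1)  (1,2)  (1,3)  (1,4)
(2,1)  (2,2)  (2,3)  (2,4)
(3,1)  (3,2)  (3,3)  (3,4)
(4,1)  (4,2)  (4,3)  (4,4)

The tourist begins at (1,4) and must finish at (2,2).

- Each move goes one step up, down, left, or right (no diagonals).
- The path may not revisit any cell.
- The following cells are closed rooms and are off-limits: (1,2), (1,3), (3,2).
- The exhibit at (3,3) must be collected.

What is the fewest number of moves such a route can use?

5

Any route passes through (3,3) somewhere between (1,4) and (2,2). Summing Manhattan distances along the two legs ((1,4) → (3,3) → (2,2)) gives a lower bound of 3 + 2 = 5 moves.
A route of 5 moves achieves this: (1,4) → (2,4) → (3,4) → (3,3) → (2,3) → (2,2).
Since 5 matches the lower bound, it is optimal.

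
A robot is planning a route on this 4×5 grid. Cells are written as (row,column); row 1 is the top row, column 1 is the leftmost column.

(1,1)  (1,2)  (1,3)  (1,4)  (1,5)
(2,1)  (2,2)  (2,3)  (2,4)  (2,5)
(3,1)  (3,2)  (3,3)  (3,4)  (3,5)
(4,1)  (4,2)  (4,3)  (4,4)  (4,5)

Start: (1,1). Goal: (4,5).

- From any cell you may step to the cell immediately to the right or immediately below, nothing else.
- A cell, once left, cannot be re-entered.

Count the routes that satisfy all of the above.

35

A right/down-only route from (1,1) to (4,5) makes exactly 3 down-moves and 4 right-moves in some order.
With no other constraints that would be C(7,3) = 35 routes.
That gives 35 routes.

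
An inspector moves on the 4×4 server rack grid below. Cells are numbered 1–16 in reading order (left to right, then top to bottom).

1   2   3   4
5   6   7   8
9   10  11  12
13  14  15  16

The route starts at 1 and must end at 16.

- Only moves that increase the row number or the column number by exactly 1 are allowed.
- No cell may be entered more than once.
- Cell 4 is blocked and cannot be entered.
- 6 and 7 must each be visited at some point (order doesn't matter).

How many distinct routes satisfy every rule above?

A right/down-only route from 1 to 16 makes exactly 3 down-moves and 3 right-moves in some order.
With no other constraints that would be C(6,3) = 20 routes.
A monotone route can only reach the required cells in the order 6, 7, so split there and multiply the segment counts (each segment already excludes blocked cells): 1→6: 2; 6→7: 1; 7→16: 3; product = 6.
That gives 6 routes.

6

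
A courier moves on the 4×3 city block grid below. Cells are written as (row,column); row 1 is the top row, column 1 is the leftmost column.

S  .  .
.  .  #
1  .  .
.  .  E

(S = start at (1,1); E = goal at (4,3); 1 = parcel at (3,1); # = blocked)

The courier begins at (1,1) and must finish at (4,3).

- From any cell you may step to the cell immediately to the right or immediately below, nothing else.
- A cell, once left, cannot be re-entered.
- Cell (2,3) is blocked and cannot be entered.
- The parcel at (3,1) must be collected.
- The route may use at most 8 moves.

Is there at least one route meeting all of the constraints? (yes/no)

One route that works: (1,1) → (2,1) → (3,1) → (4,1) → (4,2) → (4,3).

yes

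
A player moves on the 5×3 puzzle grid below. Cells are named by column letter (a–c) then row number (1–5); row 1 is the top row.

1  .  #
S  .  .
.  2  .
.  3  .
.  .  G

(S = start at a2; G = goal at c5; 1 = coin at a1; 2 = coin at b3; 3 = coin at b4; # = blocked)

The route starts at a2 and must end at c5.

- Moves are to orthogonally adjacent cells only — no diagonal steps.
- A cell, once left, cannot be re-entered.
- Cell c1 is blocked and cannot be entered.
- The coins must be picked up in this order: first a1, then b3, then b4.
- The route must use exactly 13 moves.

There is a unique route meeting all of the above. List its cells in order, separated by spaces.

a2 a1 b1 b2 c2 c3 b3 a3 a4 a5 b5 b4 c4 c5

The waypoints must appear in the order a1, b3, b4, with no cell reused.
Route from a2: up to a1, right to b1, down to b2, right to c2, down to c3, 2× left (reaching a3), 2× down (reaching a5), right to b5, up to b4, right to c4, down to c5 — 13 moves in all.
Check: order respected (1 at step 1, 2 at step 6, 3 at step 11); 13 moves as required.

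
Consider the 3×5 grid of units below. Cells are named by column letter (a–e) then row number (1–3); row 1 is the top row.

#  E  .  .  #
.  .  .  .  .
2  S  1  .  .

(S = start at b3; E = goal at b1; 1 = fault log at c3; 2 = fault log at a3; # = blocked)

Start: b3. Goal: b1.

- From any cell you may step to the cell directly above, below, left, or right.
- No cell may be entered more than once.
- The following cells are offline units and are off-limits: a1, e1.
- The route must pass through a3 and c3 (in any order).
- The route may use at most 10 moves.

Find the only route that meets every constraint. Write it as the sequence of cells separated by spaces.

Any route must reach a3 and c3 and still end at b1 within 10 moves, so the order of the required stops is forced.
Route from b3: left 1 to a3, up 1 to a2, right 2 to c2, down 1 to c3, right 1 to d3, up 2 to d1, left 2 to b1 — 10 moves in all.
Check: all required cells visited; 10 ≤ 10 moves.

b3 a3 a2 b2 c2 c3 d3 d2 d1 c1 b1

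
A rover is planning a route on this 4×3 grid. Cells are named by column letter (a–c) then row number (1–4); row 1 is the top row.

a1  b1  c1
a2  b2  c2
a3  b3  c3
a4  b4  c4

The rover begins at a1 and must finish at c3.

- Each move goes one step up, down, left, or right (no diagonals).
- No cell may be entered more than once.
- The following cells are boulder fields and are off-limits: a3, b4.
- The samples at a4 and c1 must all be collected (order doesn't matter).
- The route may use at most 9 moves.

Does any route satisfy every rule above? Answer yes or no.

no

The blocked cells wall a4 off from a1 completely — no sequence of moves reaches it at all, so no route can satisfy the rules.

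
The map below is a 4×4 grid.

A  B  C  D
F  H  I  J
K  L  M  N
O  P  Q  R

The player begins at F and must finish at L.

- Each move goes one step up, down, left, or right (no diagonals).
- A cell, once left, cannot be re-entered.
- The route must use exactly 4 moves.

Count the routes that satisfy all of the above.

Need simple routes of exactly 4 moves from F to L (Manhattan distance 2, so 1 moves are spent on a detour and 1 undoing it).
Enumerating: F A B H L | F K O P L | F H I M L.
That gives 3 routes.

3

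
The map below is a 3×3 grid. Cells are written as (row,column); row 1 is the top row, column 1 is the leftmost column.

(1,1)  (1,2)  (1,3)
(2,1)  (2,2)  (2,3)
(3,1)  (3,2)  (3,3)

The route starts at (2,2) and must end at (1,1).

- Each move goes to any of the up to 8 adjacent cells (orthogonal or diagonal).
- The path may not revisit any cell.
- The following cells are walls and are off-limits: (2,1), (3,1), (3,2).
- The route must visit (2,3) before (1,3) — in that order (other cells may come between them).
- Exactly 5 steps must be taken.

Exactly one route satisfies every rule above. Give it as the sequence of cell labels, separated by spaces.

(2,2) (3,3) (2,3) (1,3) (1,2) (1,1)

The waypoints must appear in the order (2,3), (1,3), with no cell reused.
Route from (2,2): down-right 1 to (3,3), up 2 to (1,3), left 2 to (1,1) — 5 moves in all.
Check: order respected ((2,3) at step 2, (1,3) at step 3); 5 moves as required.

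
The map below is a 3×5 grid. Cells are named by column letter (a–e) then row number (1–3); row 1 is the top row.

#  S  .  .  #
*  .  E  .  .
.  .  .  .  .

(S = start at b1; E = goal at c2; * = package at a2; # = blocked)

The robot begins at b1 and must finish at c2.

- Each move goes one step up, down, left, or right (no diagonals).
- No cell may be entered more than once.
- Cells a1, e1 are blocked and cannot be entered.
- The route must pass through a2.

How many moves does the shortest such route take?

Any route passes through a2 somewhere between b1 and c2. Summing Manhattan distances along the two legs (b1 → a2 → c2) gives a lower bound of 2 + 2 = 4 moves.
The shortest route satisfying every rule uses 6 moves: b1 → b2 → a2 → a3 → b3 → c3 → c2.
The bound of 4 isn't tight here; checking systematically, no route of length 4 through 5 satisfies every constraint, so 6 is the minimum.

6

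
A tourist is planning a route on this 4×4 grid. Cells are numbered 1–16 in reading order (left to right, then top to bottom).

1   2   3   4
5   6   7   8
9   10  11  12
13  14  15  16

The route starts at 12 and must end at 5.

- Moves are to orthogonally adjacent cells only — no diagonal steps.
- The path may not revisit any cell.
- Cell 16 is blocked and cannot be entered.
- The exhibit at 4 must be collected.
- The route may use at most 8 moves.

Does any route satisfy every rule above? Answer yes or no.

One route that works: 12 → 8 → 4 → 3 → 7 → 6 → 5.

yes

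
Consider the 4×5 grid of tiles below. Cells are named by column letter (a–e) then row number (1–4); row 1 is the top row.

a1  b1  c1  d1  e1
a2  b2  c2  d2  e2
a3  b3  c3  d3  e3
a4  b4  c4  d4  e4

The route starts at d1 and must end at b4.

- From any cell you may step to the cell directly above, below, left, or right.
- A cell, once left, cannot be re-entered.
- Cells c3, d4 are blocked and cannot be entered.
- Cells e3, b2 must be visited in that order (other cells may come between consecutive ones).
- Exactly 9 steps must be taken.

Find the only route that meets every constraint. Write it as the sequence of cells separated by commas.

The waypoints must appear in the order e3, b2, with no cell reused.
Route from d1: right to e1, 2× down (reaching e3), left to d3, up to d2, 2× left (reaching b2), 2× down (reaching b4) — 9 moves in all.
Check: order respected (e3 at step 3, b2 at step 7); 9 moves as required.

d1, e1, e2, e3, d3, d2, c2, b2, b3, b4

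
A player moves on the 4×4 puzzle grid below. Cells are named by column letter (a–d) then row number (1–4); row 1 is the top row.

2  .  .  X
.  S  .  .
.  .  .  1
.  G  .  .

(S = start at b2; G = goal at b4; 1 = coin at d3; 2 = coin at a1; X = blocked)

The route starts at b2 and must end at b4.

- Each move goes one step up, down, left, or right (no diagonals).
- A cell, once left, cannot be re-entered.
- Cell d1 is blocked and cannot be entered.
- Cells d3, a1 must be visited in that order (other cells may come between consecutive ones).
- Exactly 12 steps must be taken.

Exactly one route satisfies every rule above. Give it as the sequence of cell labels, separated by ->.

b2 -> b3 -> c3 -> d3 -> d2 -> c2 -> c1 -> b1 -> a1 -> a2 -> a3 -> a4 -> b4

The waypoints must appear in the order d3, a1, with no cell reused.
Route from b2: down to b3, 2× right (reaching d3), up to d2, left to c2, up to c1, 2× left (reaching a1), 3× down (reaching a4), right to b4 — 12 moves in all.
Check: order respected (1 at step 3, 2 at step 8); 12 moves as required.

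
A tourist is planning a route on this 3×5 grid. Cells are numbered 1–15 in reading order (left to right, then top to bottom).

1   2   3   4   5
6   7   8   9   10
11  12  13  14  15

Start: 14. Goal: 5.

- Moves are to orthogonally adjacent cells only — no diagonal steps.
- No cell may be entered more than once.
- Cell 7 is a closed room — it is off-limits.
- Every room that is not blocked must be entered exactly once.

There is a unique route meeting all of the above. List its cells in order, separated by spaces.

Need to visit all 14 open cells exactly once, starting at 14 and ending at 5.
Cell 15 has only two open neighbours (10 and 14), so the path must pass straight through it: one of those is the cell it's entered from and the other is where it exits.
Route from 14: right 1 to 15, up 1 to 10, left 2 to 8, down 1 to 13, left 2 to 11, up 2 to 1, right 4 to 5 — 13 moves in all.
Check: all 14 open cells covered.

14 15 10 9 8 13 12 11 6 1 2 3 4 5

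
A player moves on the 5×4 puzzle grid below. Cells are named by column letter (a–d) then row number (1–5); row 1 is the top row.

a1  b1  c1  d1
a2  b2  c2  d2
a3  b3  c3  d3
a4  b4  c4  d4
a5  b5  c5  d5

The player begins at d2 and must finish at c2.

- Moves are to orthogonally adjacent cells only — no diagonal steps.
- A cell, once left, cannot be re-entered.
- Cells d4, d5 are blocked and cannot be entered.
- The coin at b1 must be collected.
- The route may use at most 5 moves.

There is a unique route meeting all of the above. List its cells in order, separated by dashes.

The 5-move cap with required stops at b1 leaves no slack for detours.
Route from d2: up to d1, 2× left (reaching b1), down to b2, right to c2 — 5 moves in all.
Check: all required cells visited; 5 ≤ 5 moves.

d2 - d1 - c1 - b1 - b2 - c2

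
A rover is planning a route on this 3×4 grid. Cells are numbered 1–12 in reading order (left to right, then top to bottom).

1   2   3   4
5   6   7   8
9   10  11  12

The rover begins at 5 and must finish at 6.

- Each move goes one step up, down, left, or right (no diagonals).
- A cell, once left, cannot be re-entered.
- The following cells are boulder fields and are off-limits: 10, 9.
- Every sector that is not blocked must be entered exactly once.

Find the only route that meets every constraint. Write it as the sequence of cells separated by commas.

5, 1, 2, 3, 4, 8, 12, 11, 7, 6

Need to visit all 10 open cells exactly once, starting at 5 and ending at 6.
Cell 4 has only two open neighbours (8 and 3), so the path must pass straight through it: one of those is the cell it's entered from and the other is where it exits.
Route from 5: up to 1, 3× right (reaching 4), 2× down (reaching 12), left to 11, up to 7, left to 6 — 9 moves in all.
Check: all 10 open cells covered.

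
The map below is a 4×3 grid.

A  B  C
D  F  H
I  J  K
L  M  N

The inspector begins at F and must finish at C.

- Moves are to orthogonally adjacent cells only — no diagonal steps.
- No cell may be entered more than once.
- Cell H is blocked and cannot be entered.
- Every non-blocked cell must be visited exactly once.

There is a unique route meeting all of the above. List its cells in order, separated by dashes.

F - J - K - N - M - L - I - D - A - B - C

Need to visit all 11 open cells exactly once, starting at F and ending at C.
Route from F: down to J, right to K, down to N, 2× left (reaching L), 3× up (reaching A), 2× right (reaching C) — 10 moves in all.
Check: all 11 open cells covered.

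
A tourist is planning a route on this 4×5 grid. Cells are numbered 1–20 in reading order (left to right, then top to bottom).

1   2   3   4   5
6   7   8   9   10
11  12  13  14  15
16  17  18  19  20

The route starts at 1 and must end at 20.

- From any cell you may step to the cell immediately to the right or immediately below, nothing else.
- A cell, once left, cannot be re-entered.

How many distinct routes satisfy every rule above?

A right/down-only route from 1 to 20 makes exactly 3 down-moves and 4 right-moves in some order.
With no other constraints that would be C(7,3) = 35 routes.
That gives 35 routes.

35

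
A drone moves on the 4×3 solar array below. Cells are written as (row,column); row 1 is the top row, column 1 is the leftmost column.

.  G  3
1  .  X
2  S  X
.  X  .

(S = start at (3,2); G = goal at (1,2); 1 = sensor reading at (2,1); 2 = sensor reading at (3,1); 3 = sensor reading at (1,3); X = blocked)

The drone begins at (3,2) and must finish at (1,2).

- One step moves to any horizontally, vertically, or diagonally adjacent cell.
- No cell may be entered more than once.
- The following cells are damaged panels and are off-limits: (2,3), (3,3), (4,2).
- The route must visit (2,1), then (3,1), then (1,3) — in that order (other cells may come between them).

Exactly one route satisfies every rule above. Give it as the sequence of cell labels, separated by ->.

The waypoints must appear in the order (2,1), (3,1), (1,3), with no cell reused.
Route from (3,2): up-left 1 to (2,1), down 1 to (3,1), up-right 2 to (1,3), left 1 to (1,2) — 5 moves in all.
Check: order respected (1 at step 1, 2 at step 2, 3 at step 4).

(3,2) -> (2,1) -> (3,1) -> (2,2) -> (1,3) -> (1,2)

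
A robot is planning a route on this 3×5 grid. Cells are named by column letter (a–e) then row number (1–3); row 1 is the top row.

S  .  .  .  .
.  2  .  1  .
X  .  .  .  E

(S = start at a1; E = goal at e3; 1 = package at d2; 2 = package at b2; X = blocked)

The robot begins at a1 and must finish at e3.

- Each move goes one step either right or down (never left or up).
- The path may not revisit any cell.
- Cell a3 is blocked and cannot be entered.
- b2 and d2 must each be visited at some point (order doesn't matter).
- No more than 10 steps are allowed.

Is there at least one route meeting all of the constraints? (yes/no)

One route that works: a1 → a2 → b2 → c2 → d2 → d3 → e3.

yes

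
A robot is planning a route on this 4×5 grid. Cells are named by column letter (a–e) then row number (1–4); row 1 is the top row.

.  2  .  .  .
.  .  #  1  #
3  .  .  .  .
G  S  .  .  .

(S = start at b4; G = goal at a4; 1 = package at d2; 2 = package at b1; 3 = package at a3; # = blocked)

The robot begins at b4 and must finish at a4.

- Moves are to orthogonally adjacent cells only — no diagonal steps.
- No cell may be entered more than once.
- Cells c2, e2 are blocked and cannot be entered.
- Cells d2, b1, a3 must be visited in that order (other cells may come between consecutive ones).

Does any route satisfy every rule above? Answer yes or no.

One route that works: b4 → b3 → c3 → d3 → d2 → d1 → c1 → b1 → b2 → a2 → a3 → a4.

yes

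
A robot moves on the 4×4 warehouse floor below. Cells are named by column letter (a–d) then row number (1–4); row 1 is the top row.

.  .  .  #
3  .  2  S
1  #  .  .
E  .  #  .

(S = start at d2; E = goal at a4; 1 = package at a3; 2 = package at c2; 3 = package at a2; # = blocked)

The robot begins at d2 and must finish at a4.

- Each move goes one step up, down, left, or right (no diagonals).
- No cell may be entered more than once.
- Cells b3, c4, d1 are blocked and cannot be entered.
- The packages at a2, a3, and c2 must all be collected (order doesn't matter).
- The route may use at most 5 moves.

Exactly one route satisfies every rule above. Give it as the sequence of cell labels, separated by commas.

d2, c2, b2, a2, a3, a4

The budget equals the shortest possible length, so every move has to be on a shortest route through the required cells.
Route from d2: left 3 to a2, down 2 to a4 — 5 moves in all.
Check: all required cells visited; 5 ≤ 5 moves.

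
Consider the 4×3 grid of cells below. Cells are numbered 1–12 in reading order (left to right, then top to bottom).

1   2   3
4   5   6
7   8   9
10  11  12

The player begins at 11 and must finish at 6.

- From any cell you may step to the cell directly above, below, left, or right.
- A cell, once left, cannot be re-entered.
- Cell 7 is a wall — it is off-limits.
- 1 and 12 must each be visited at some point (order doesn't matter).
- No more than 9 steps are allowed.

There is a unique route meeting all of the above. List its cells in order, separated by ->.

The 9-move cap with required stops at 1, 12 leaves no slack for detours.
Route from 11: right to 12, up to 9, left to 8, up to 5, left to 4, up to 1, 2× right (reaching 3), down to 6 — 9 moves in all.
Check: all required cells visited; 9 ≤ 9 moves.

11 -> 12 -> 9 -> 8 -> 5 -> 4 -> 1 -> 2 -> 3 -> 6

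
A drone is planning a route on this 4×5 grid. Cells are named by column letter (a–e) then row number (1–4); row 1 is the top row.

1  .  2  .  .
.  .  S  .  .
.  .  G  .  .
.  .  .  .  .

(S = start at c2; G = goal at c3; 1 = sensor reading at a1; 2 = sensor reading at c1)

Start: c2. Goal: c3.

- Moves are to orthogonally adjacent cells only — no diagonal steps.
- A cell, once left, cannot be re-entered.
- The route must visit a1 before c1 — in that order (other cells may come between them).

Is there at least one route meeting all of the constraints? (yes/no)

One route that works: c2 → b2 → a2 → a1 → b1 → c1 → d1 → d2 → d3 → c3.

yes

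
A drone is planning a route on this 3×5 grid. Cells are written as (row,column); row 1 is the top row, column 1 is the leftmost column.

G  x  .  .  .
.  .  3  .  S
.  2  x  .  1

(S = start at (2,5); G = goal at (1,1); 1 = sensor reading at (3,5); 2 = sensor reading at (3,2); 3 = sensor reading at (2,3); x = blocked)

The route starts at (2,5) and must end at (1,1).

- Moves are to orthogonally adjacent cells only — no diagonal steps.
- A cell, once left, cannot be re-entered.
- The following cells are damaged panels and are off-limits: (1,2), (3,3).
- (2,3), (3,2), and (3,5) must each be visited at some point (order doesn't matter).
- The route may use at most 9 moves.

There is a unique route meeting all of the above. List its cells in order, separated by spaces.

(2,5) (3,5) (3,4) (2,4) (2,3) (2,2) (3,2) (3,1) (2,1) (1,1)

The budget equals the shortest possible length, so every move has to be on a shortest route through the required cells.
Route from (2,5): down to (3,5), left to (3,4), up to (2,4), 2× left (reaching (2,2)), down to (3,2), left to (3,1), 2× up (reaching (1,1)) — 9 moves in all.
Check: all required cells visited; 9 ≤ 9 moves.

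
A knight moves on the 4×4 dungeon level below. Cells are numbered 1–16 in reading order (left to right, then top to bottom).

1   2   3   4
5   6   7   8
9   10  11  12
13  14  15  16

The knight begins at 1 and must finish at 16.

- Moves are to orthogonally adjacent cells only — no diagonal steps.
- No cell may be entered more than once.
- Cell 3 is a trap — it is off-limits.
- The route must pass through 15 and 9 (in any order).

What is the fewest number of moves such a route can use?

Any route passes through 15 and 9 in some order between 1 and 16. Summing Manhattan distances along each leg and taking the cheapest ordering (1 → 9 → 15 → 16) gives a lower bound of 2 + 3 + 1 = 6 moves.
A route of 6 moves achieves this: 1 → 5 → 9 → 13 → 14 → 15 → 16.
Since 6 matches the lower bound, it is optimal.

6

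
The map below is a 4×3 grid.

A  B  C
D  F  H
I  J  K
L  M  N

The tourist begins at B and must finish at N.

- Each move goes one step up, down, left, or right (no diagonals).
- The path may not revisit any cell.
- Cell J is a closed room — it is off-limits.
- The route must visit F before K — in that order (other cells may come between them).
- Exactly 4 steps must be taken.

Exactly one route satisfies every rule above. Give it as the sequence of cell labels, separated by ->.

B -> F -> H -> K -> N

The waypoints must appear in the order F, K, with no cell reused.
Route from B: down 1 to F, right 1 to H, down 2 to N — 4 moves in all.
Check: order respected (F at step 1, K at step 3); 4 moves as required.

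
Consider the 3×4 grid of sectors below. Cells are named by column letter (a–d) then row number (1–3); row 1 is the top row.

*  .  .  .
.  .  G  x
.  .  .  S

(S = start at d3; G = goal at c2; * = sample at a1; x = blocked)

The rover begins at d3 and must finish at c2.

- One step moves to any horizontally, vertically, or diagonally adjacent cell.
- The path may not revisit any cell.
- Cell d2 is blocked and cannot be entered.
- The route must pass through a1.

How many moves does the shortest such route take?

5

Any route passes through a1 somewhere between d3 and c2. Summing Chebyshev distances along the two legs (d3 → a1 → c2) gives a lower bound of 3 + 2 = 5 moves.
A route of 5 moves achieves this: d3 → c3 → b2 → a1 → b1 → c2.
Since 5 matches the lower bound, it is optimal.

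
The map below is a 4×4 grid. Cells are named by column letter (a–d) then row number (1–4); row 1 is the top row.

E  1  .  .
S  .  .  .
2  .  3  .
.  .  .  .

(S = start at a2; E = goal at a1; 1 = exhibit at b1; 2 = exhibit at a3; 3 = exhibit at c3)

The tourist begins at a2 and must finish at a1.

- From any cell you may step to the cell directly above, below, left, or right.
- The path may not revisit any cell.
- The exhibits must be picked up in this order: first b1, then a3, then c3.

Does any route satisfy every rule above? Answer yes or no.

no

Ignoring the required order, 61 revisit-free routes from a2 to a1 pass through all of b1, a3, and c3; the waypoint orders that occur are a3 → c3 → b1 (60); c3 → a3 → b1 (1) — never b1 → a3 → c3.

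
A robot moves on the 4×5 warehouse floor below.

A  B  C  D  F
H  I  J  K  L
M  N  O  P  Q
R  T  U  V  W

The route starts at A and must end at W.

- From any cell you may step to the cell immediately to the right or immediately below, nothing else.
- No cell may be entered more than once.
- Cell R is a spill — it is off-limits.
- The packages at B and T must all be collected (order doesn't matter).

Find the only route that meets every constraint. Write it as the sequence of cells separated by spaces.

A B I N T U V W

Moves only go right or down, so the column and row indices never decrease.
Route from A: right to B, 3× down (reaching T), 3× right (reaching W) — 7 moves in all.
Check: all required cells visited.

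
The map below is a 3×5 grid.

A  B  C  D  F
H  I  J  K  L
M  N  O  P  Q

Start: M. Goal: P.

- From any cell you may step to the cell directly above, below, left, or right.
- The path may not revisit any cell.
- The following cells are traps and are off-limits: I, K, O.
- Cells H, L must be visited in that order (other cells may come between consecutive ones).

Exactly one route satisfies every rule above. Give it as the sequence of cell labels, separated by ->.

The waypoints must appear in the order H, L, with no cell reused.
Route from M: up 2 to A, right 4 to F, down 2 to Q, left 1 to P — 9 moves in all.
Check: order respected (H at step 1, L at step 7).

M -> H -> A -> B -> C -> D -> F -> L -> Q -> P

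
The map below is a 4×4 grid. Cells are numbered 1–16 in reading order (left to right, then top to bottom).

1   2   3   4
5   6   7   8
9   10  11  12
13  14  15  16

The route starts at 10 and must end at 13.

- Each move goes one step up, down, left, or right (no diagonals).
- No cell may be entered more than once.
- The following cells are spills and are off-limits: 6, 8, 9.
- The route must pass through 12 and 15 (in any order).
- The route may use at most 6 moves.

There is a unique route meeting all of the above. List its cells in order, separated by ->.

10 -> 11 -> 12 -> 16 -> 15 -> 14 -> 13

The budget equals the shortest possible length, so every move has to be on a shortest route through the required cells.
Route from 10: 2× right (reaching 12), down to 16, 3× left (reaching 13) — 6 moves in all.
Check: all required cells visited; 6 ≤ 6 moves.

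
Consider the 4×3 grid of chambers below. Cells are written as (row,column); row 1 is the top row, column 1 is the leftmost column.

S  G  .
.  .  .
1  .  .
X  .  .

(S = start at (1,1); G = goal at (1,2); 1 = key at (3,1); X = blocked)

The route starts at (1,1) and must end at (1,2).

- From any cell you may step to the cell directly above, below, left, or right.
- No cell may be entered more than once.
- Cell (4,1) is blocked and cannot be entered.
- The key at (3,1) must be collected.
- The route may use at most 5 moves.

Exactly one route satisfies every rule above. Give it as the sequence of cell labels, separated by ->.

The budget equals the shortest possible length, so every move has to be on a shortest route through the required cells.
Route from (1,1): 2× down (reaching (3,1)), right to (3,2), 2× up (reaching (1,2)) — 5 moves in all.
Check: all required cells visited; 5 ≤ 5 moves.

(1,1) -> (2,1) -> (3,1) -> (3,2) -> (2,2) -> (1,2)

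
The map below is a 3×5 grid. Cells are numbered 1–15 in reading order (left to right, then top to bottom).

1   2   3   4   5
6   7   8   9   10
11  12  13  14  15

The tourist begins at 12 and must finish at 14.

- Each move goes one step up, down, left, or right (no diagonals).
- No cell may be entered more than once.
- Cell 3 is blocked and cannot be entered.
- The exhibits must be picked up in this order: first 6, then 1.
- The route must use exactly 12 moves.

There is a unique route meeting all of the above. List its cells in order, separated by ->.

12 -> 11 -> 6 -> 1 -> 2 -> 7 -> 8 -> 9 -> 4 -> 5 -> 10 -> 15 -> 14

The waypoints must appear in the order 6, 1, with no cell reused.
Route from 12: left 1 to 11, up 2 to 1, right 1 to 2, down 1 to 7, right 2 to 9, up 1 to 4, right 1 to 5, down 2 to 15, left 1 to 14 — 12 moves in all.
Check: order respected (6 at step 2, 1 at step 3); 12 moves as required.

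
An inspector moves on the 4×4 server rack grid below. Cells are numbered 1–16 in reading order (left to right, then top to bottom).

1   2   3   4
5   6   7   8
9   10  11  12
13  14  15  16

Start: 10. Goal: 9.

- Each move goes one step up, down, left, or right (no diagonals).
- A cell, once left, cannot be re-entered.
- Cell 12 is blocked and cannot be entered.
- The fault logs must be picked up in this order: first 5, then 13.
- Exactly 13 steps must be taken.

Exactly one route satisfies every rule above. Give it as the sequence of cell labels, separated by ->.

10 -> 6 -> 5 -> 1 -> 2 -> 3 -> 4 -> 8 -> 7 -> 11 -> 15 -> 14 -> 13 -> 9

The waypoints must appear in the order 5, 13, with no cell reused.
Route from 10: up 1 to 6, left 1 to 5, up 1 to 1, right 3 to 4, down 1 to 8, left 1 to 7, down 2 to 15, left 2 to 13, up 1 to 9 — 13 moves in all.
Check: order respected (5 at step 2, 13 at step 12); 13 moves as required.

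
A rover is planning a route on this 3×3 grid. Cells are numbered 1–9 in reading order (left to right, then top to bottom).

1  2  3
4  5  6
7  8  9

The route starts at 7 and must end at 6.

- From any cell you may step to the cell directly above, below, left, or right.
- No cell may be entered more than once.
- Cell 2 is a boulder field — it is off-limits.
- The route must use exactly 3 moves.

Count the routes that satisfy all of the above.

Need simple routes of exactly 3 moves from 7 to 6 (Manhattan distance 3, so 0 moves are spent on a detour and 0 undoing it).
Enumerating: 7 4 5 6 | 7 8 5 6 | 7 8 9 6.
That gives 3 routes.

3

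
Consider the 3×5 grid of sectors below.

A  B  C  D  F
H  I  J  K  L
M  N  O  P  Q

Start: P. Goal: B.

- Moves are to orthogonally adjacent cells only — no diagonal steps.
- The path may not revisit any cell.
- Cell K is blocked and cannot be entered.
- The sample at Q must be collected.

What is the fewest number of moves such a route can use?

Any route passes through Q somewhere between P and B. Summing Manhattan distances along the two legs (P → Q → B) gives a lower bound of 1 + 5 = 6 moves.
A route of 6 moves achieves this: P → Q → L → F → D → C → B.
Since 6 matches the lower bound, it is optimal.

6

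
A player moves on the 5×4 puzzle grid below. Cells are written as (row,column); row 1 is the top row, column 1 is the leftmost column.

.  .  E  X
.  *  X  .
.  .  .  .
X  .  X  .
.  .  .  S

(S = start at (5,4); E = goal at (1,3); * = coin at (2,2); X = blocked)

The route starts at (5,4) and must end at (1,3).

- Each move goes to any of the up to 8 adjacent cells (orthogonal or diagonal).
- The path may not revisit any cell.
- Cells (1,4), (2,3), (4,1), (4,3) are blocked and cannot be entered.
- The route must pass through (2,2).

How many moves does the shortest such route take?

Any route passes through (2,2) somewhere between (5,4) and (1,3). Summing Chebyshev distances along the two legs ((5,4) → (2,2) → (1,3)) gives a lower bound of 3 + 1 = 4 moves.
A route of 4 moves achieves this: (5,4) → (4,4) → (3,3) → (2,2) → (1,3).
Since 4 matches the lower bound, it is optimal.

4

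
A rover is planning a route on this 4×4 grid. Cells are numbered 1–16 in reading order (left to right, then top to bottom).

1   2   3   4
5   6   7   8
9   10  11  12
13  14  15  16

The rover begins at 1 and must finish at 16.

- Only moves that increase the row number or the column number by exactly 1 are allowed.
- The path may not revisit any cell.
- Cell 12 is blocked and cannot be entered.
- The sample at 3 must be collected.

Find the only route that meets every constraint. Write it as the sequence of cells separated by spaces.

Moves only go right or down, so the column and row indices never decrease.
Route from 1: 2× right (reaching 3), 3× down (reaching 15), right to 16 — 6 moves in all.
Check: all required cells visited.

1 2 3 7 11 15 16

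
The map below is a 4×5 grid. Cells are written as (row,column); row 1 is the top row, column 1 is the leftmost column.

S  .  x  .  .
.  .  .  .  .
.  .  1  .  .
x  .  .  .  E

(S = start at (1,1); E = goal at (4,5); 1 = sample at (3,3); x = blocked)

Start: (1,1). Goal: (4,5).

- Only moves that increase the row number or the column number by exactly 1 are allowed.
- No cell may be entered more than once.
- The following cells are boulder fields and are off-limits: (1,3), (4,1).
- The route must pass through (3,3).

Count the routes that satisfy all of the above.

15

A right/down-only route from (1,1) to (4,5) makes exactly 3 down-moves and 4 right-moves in some order.
With no other constraints that would be C(7,3) = 35 routes.
Split at (3,3) and multiply the segment counts (each segment already excludes blocked cells): (1,1)→(3,3): 5; (3,3)→(4,5): 3; product = 15.
That gives 15 routes.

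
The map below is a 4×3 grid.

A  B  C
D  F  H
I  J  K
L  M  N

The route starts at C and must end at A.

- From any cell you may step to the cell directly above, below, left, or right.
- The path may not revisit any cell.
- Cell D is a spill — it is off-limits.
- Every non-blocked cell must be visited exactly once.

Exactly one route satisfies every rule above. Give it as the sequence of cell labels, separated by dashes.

C - H - K - N - M - L - I - J - F - B - A

Need to visit all 11 open cells exactly once, starting at C and ending at A.
Cell I has only two open neighbours (L and J), so the path must pass straight through it: one of those is the cell it's entered from and the other is where it exits.
Route from C: down 3 to N, left 2 to L, up 1 to I, right 1 to J, up 2 to B, left 1 to A — 10 moves in all.
Check: all 11 open cells covered.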